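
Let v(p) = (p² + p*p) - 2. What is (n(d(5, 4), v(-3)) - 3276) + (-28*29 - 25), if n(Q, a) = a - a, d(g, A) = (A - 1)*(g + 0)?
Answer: -4113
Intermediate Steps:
d(g, A) = g*(-1 + A) (d(g, A) = (-1 + A)*g = g*(-1 + A))
v(p) = -2 + 2*p² (v(p) = (p² + p²) - 2 = 2*p² - 2 = -2 + 2*p²)
n(Q, a) = 0
(n(d(5, 4), v(-3)) - 3276) + (-28*29 - 25) = (0 - 3276) + (-28*29 - 25) = -3276 + (-812 - 25) = -3276 - 837 = -4113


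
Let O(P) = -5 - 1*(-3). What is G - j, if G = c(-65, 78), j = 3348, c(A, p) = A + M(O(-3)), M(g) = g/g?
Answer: -3412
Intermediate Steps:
O(P) = -2 (O(P) = -5 + 3 = -2)
M(g) = 1
c(A, p) = 1 + A (c(A, p) = A + 1 = 1 + A)
G = -64 (G = 1 - 65 = -64)
G - j = -64 - 1*3348 = -64 - 3348 = -3412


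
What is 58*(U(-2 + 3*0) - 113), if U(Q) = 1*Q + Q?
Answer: -6786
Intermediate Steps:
U(Q) = 2*Q (U(Q) = Q + Q = 2*Q)
58*(U(-2 + 3*0) - 113) = 58*(2*(-2 + 3*0) - 113) = 58*(2*(-2 + 0) - 113) = 58*(2*(-2) - 113) = 58*(-4 - 113) = 58*(-117) = -6786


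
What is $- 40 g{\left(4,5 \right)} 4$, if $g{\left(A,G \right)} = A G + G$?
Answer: $-4000$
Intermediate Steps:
$g{\left(A,G \right)} = G + A G$
$- 40 g{\left(4,5 \right)} 4 = - 40 \cdot 5 \left(1 + 4\right) 4 = - 40 \cdot 5 \cdot 5 \cdot 4 = \left(-40\right) 25 \cdot 4 = \left(-1000\right) 4 = -4000$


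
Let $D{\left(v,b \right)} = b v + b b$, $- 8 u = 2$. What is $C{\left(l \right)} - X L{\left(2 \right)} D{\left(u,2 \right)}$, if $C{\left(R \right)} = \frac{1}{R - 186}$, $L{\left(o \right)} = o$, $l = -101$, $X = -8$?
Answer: $\frac{16071}{287} \approx 55.997$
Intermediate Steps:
$u = - \frac{1}{4}$ ($u = \left(- \frac{1}{8}\right) 2 = - \frac{1}{4} \approx -0.25$)
$D{\left(v,b \right)} = b^{2} + b v$ ($D{\left(v,b \right)} = b v + b^{2} = b^{2} + b v$)
$C{\left(R \right)} = \frac{1}{-186 + R}$
$C{\left(l \right)} - X L{\left(2 \right)} D{\left(u,2 \right)} = \frac{1}{-186 - 101} - \left(-8\right) 2 \cdot 2 \left(2 - \frac{1}{4}\right) = \frac{1}{-287} - - 16 \cdot 2 \cdot \frac{7}{4} = - \frac{1}{287} - \left(-16\right) \frac{7}{2} = - \frac{1}{287} - -56 = - \frac{1}{287} + 56 = \frac{16071}{287}$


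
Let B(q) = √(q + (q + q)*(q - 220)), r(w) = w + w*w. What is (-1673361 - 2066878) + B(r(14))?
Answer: -3740239 + I*√3990 ≈ -3.7402e+6 + 63.166*I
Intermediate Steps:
r(w) = w + w²
B(q) = √(q + 2*q*(-220 + q)) (B(q) = √(q + (2*q)*(-220 + q)) = √(q + 2*q*(-220 + q)))
(-1673361 - 2066878) + B(r(14)) = (-1673361 - 2066878) + √((14*(1 + 14))*(-439 + 2*(14*(1 + 14)))) = -3740239 + √((14*15)*(-439 + 2*(14*15))) = -3740239 + √(210*(-439 + 2*210)) = -3740239 + √(210*(-439 + 420)) = -3740239 + √(210*(-19)) = -3740239 + √(-3990) = -3740239 + I*√3990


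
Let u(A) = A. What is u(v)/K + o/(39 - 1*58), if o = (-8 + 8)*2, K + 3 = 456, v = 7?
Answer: 7/453 ≈ 0.015453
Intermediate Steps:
K = 453 (K = -3 + 456 = 453)
o = 0 (o = 0*2 = 0)
u(v)/K + o/(39 - 1*58) = 7/453 + 0/(39 - 1*58) = 7*(1/453) + 0/(39 - 58) = 7/453 + 0/(-19) = 7/453 + 0*(-1/19) = 7/453 + 0 = 7/453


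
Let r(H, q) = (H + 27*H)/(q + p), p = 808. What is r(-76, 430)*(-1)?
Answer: 1064/619 ≈ 1.7189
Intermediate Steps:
r(H, q) = 28*H/(808 + q) (r(H, q) = (H + 27*H)/(q + 808) = (28*H)/(808 + q) = 28*H/(808 + q))
r(-76, 430)*(-1) = (28*(-76)/(808 + 430))*(-1) = (28*(-76)/1238)*(-1) = (28*(-76)*(1/1238))*(-1) = -1064/619*(-1) = 1064/619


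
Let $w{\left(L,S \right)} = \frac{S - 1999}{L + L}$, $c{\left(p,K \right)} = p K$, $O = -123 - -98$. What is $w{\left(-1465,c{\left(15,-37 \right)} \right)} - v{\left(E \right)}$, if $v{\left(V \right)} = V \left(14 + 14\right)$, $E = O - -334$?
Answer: $- \frac{12673903}{1465} \approx -8651.1$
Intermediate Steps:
$O = -25$ ($O = -123 + 98 = -25$)
$c{\left(p,K \right)} = K p$
$E = 309$ ($E = -25 - -334 = -25 + 334 = 309$)
$w{\left(L,S \right)} = \frac{-1999 + S}{2 L}$
$v{\left(V \right)} = 28 V$ ($v{\left(V \right)} = V 28 = 28 V$)
$w{\left(-1465,c{\left(15,-37 \right)} \right)} - v{\left(E \right)} = \frac{-1999 - 555}{2 \left(-1465\right)} - 28 \cdot 309 = \frac{1}{2} \left(- \frac{1}{1465}\right) \left(-1999 - 555\right) - 8652 = \frac{1}{2} \left(- \frac{1}{1465}\right) \left(-2554\right) - 8652 = \frac{1277}{1465} - 8652 = - \frac{12673903}{1465}$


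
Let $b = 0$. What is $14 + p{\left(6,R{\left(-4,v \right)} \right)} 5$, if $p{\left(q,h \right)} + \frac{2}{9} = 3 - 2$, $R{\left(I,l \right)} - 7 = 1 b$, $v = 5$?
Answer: $\frac{161}{9} \approx 17.889$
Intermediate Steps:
$R{\left(I,l \right)} = 7$ ($R{\left(I,l \right)} = 7 + 1 \cdot 0 = 7 + 0 = 7$)
$p{\left(q,h \right)} = \frac{7}{9}$ ($p{\left(q,h \right)} = - \frac{2}{9} + \left(3 - 2\right) = - \frac{2}{9} + 1 = \frac{7}{9}$)
$14 + p{\left(6,R{\left(-4,v \right)} \right)} 5 = 14 + \frac{7}{9} \cdot 5 = 14 + \frac{35}{9} = \frac{161}{9}$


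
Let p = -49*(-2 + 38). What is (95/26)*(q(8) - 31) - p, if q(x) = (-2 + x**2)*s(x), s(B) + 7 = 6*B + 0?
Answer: 284409/26 ≈ 10939.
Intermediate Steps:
s(B) = -7 + 6*B (s(B) = -7 + (6*B + 0) = -7 + 6*B)
q(x) = (-7 + 6*x)*(-2 + x**2) (q(x) = (-2 + x**2)*(-7 + 6*x) = (-7 + 6*x)*(-2 + x**2))
p = -1764 (p = -49*36 = -1764)
(95/26)*(q(8) - 31) - p = (95/26)*((-7 + 6*8)*(-2 + 8**2) - 31) - 1*(-1764) = (95*(1/26))*((-7 + 48)*(-2 + 64) - 31) + 1764 = 95*(41*62 - 31)/26 + 1764 = 95*(2542 - 31)/26 + 1764 = (95/26)*2511 + 1764 = 238545/26 + 1764 = 284409/26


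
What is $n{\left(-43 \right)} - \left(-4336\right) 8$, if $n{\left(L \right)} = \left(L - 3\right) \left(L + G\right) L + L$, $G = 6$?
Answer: $-38541$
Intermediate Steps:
$n{\left(L \right)} = L + L \left(-3 + L\right) \left(6 + L\right)$ ($n{\left(L \right)} = \left(L - 3\right) \left(L + 6\right) L + L = \left(-3 + L\right) \left(6 + L\right) L + L = L \left(-3 + L\right) \left(6 + L\right) + L = L + L \left(-3 + L\right) \left(6 + L\right)$)
$n{\left(-43 \right)} - \left(-4336\right) 8 = - 43 \left(-17 + \left(-43\right)^{2} + 3 \left(-43\right)\right) - \left(-4336\right) 8 = - 43 \left(-17 + 1849 - 129\right) - -34688 = \left(-43\right) 1703 + 34688 = -73229 + 34688 = -38541$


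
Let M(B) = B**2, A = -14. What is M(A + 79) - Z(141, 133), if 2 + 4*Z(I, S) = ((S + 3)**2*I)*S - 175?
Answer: -346838411/4 ≈ -8.6710e+7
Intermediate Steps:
Z(I, S) = -177/4 + I*S*(3 + S)**2/4 (Z(I, S) = -1/2 + (((S + 3)**2*I)*S - 175)/4 = -1/2 + (((3 + S)**2*I)*S - 175)/4 = -1/2 + ((I*(3 + S)**2)*S - 175)/4 = -1/2 + (I*S*(3 + S)**2 - 175)/4 = -1/2 + (-175 + I*S*(3 + S)**2)/4 = -1/2 + (-175/4 + I*S*(3 + S)**2/4) = -177/4 + I*S*(3 + S)**2/4)
M(A + 79) - Z(141, 133) = (-14 + 79)**2 - (-177/4 + (1/4)*141*133*(3 + 133)**2) = 65**2 - (-177/4 + (1/4)*141*133*136**2) = 4225 - (-177/4 + (1/4)*141*133*18496) = 4225 - (-177/4 + 86713872) = 4225 - 1*346855311/4 = 4225 - 346855311/4 = -346838411/4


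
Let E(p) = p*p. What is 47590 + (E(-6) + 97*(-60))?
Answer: 41806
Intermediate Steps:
E(p) = p²
47590 + (E(-6) + 97*(-60)) = 47590 + ((-6)² + 97*(-60)) = 47590 + (36 - 5820) = 47590 - 5784 = 41806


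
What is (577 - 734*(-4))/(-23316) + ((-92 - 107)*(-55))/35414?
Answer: 21797373/137618804 ≈ 0.15839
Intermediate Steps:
(577 - 734*(-4))/(-23316) + ((-92 - 107)*(-55))/35414 = (577 - 1*(-2936))*(-1/23316) - 199*(-55)*(1/35414) = (577 + 2936)*(-1/23316) + 10945*(1/35414) = 3513*(-1/23316) + 10945/35414 = -1171/7772 + 10945/35414 = 21797373/137618804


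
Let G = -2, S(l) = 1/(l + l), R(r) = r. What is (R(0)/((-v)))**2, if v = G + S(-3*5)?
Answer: 0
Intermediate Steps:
S(l) = 1/(2*l)
v = -61/30 (v = -2 + 1/(2*((-3*5))) = -2 + (1/2)/(-15) = -2 + (1/2)*(-1/15) = -2 - 1/30 = -61/30 ≈ -2.0333)
(R(0)/((-v)))**2 = (0/((-1*(-61/30))))**2 = (0/(61/30))**2 = (0*(30/61))**2 = 0**2 = 0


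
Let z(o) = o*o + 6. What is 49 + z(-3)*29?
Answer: 484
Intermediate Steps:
z(o) = 6 + o**2 (z(o) = o**2 + 6 = 6 + o**2)
49 + z(-3)*29 = 49 + (6 + (-3)**2)*29 = 49 + (6 + 9)*29 = 49 + 15*29 = 49 + 435 = 484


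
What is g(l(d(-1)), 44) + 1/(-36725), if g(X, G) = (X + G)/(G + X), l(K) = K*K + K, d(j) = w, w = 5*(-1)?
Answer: 36724/36725 ≈ 0.99997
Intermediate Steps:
w = -5
d(j) = -5
l(K) = K + K² (l(K) = K² + K = K + K²)
g(X, G) = 1 (g(X, G) = (G + X)/(G + X) = 1)
g(l(d(-1)), 44) + 1/(-36725) = 1 + 1/(-36725) = 1 - 1/36725 = 36724/36725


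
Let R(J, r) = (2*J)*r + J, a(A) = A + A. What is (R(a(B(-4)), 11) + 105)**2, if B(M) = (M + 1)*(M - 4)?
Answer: 1461681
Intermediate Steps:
B(M) = (1 + M)*(-4 + M)
a(A) = 2*A
R(J, r) = J + 2*J*r (R(J, r) = 2*J*r + J = J + 2*J*r)
(R(a(B(-4)), 11) + 105)**2 = ((2*(-4 + (-4)**2 - 3*(-4)))*(1 + 2*11) + 105)**2 = ((2*(-4 + 16 + 12))*(1 + 22) + 105)**2 = ((2*24)*23 + 105)**2 = (48*23 + 105)**2 = (1104 + 105)**2 = 1209**2 = 1461681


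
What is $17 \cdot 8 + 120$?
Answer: $256$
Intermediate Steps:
$17 \cdot 8 + 120 = 136 + 120 = 256$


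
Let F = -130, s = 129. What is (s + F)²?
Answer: 1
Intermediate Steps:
(s + F)² = (129 - 130)² = (-1)² = 1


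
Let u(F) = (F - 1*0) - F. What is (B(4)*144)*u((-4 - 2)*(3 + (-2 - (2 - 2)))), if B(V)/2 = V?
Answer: 0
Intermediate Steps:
B(V) = 2*V
u(F) = 0 (u(F) = (F + 0) - F = F - F = 0)
(B(4)*144)*u((-4 - 2)*(3 + (-2 - (2 - 2)))) = ((2*4)*144)*0 = (8*144)*0 = 1152*0 = 0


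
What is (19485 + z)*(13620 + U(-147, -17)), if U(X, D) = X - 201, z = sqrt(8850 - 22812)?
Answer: 258604920 + 13272*I*sqrt(13962) ≈ 2.586e+8 + 1.5682e+6*I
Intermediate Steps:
z = I*sqrt(13962) (z = sqrt(-13962) = I*sqrt(13962) ≈ 118.16*I)
U(X, D) = -201 + X
(19485 + z)*(13620 + U(-147, -17)) = (19485 + I*sqrt(13962))*(13620 + (-201 - 147)) = (19485 + I*sqrt(13962))*(13620 - 348) = (19485 + I*sqrt(13962))*13272 = 258604920 + 13272*I*sqrt(13962)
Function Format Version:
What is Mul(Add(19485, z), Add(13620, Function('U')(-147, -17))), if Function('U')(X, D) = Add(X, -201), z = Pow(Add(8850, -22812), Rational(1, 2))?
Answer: Add(258604920, Mul(13272, I, Pow(13962, Rational(1, 2)))) ≈ Add(2.5860e+8, Mul(1.5682e+6, I))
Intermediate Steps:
z = Mul(I, Pow(13962, Rational(1, 2))) (z = Pow(-13962, Rational(1, 2)) = Mul(I, Pow(13962, Rational(1, 2))) ≈ Mul(118.16, I))
Function('U')(X, D) = Add(-201, X)
Mul(Add(19485, z), Add(13620, Function('U')(-147, -17))) = Mul(Add(19485, Mul(I, Pow(13962, Rational(1, 2)))), Add(13620, Add(-201, -147))) = Mul(Add(19485, Mul(I, Pow(13962, Rational(1, 2)))), Add(13620, -348)) = Mul(Add(19485, Mul(I, Pow(13962, Rational(1, 2)))), 13272) = Add(258604920, Mul(13272, I, Pow(13962, Rational(1, 2))))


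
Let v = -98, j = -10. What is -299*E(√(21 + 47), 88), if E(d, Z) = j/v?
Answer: -1495/49 ≈ -30.510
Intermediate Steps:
E(d, Z) = 5/49 (E(d, Z) = -10/(-98) = -10*(-1/98) = 5/49)
-299*E(√(21 + 47), 88) = -299*5/49 = -1495/49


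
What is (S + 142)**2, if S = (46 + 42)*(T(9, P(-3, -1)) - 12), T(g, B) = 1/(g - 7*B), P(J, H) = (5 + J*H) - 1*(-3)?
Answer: 242113600/289 ≈ 8.3776e+5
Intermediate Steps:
P(J, H) = 8 + H*J (P(J, H) = (5 + H*J) + 3 = 8 + H*J)
S = -17974/17 (S = (46 + 42)*(1/(9 - 7*(8 - 1*(-3))) - 12) = 88*(1/(9 - 7*(8 + 3)) - 12) = 88*(1/(9 - 7*11) - 12) = 88*(1/(9 - 77) - 12) = 88*(1/(-68) - 12) = 88*(-1/68 - 12) = 88*(-817/68) = -17974/17 ≈ -1057.3)
(S + 142)**2 = (-17974/17 + 142)**2 = (-15560/17)**2 = 242113600/289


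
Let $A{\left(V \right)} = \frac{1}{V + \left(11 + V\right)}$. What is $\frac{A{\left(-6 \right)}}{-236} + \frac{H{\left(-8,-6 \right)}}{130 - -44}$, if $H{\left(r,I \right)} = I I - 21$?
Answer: $\frac{619}{6844} \approx 0.090444$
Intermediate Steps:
$H{\left(r,I \right)} = -21 + I^{2}$ ($H{\left(r,I \right)} = I^{2} - 21 = -21 + I^{2}$)
$A{\left(V \right)} = \frac{1}{11 + 2 V}$
$\frac{A{\left(-6 \right)}}{-236} + \frac{H{\left(-8,-6 \right)}}{130 - -44} = \frac{1}{\left(11 + 2 \left(-6\right)\right) \left(-236\right)} + \frac{-21 + \left(-6\right)^{2}}{130 - -44} = \frac{1}{11 - 12} \left(- \frac{1}{236}\right) + \frac{-21 + 36}{130 + 44} = \frac{1}{-1} \left(- \frac{1}{236}\right) + \frac{15}{174} = \left(-1\right) \left(- \frac{1}{236}\right) + 15 \cdot \frac{1}{174} = \frac{1}{236} + \frac{5}{58} = \frac{619}{6844}$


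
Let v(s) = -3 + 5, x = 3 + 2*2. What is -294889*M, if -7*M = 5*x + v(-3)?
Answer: 1558699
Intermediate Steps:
x = 7 (x = 3 + 4 = 7)
v(s) = 2
M = -37/7 (M = -(5*7 + 2)/7 = -(35 + 2)/7 = -⅐*37 = -37/7 ≈ -5.2857)
-294889*M = -294889*(-37/7) = 1558699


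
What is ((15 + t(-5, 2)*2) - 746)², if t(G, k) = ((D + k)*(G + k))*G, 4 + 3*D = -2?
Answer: 534361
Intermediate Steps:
D = -2 (D = -4/3 + (⅓)*(-2) = -4/3 - ⅔ = -2)
t(G, k) = G*(-2 + k)*(G + k) (t(G, k) = ((-2 + k)*(G + k))*G = G*(-2 + k)*(G + k))
((15 + t(-5, 2)*2) - 746)² = ((15 - 5*(2² - 2*(-5) - 2*2 - 5*2)*2) - 746)² = ((15 - 5*(4 + 10 - 4 - 10)*2) - 746)² = ((15 - 5*0*2) - 746)² = ((15 + 0*2) - 746)² = ((15 + 0) - 746)² = (15 - 746)² = (-731)² = 534361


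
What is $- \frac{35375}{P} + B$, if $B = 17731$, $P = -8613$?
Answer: $\frac{152752478}{8613} \approx 17735.0$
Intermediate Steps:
$- \frac{35375}{P} + B = - \frac{35375}{-8613} + 17731 = \left(-35375\right) \left(- \frac{1}{8613}\right) + 17731 = \frac{35375}{8613} + 17731 = \frac{152752478}{8613}$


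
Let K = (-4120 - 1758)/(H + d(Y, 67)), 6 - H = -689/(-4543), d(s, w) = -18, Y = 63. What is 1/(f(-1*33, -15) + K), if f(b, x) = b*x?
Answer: 55205/54030229 ≈ 0.0010217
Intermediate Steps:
H = 26569/4543 (H = 6 - (-689)/(-4543) = 6 - (-689)*(-1)/4543 = 6 - 1*689/4543 = 6 - 689/4543 = 26569/4543 ≈ 5.8483)
K = 26703754/55205 (K = (-4120 - 1758)/(26569/4543 - 18) = -5878/(-55205/4543) = -5878*(-4543/55205) = 26703754/55205 ≈ 483.72)
1/(f(-1*33, -15) + K) = 1/(-1*33*(-15) + 26703754/55205) = 1/(-33*(-15) + 26703754/55205) = 1/(495 + 26703754/55205) = 1/(54030229/55205) = 55205/54030229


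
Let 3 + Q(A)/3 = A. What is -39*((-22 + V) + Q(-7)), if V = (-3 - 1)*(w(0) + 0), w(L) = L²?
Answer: 2028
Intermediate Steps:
Q(A) = -9 + 3*A
V = 0 (V = (-3 - 1)*(0² + 0) = -4*(0 + 0) = -4*0 = 0)
-39*((-22 + V) + Q(-7)) = -39*((-22 + 0) + (-9 + 3*(-7))) = -39*(-22 + (-9 - 21)) = -39*(-22 - 30) = -39*(-52) = 2028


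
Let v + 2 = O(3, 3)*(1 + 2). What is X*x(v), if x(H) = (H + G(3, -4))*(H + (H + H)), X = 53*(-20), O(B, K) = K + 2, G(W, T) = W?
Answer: -661440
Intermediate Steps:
O(B, K) = 2 + K
v = 13 (v = -2 + (2 + 3)*(1 + 2) = -2 + 5*3 = -2 + 15 = 13)
X = -1060
x(H) = 3*H*(3 + H) (x(H) = (H + 3)*(H + (H + H)) = (3 + H)*(H + 2*H) = (3 + H)*(3*H) = 3*H*(3 + H))
X*x(v) = -3180*13*(3 + 13) = -3180*13*16 = -1060*624 = -661440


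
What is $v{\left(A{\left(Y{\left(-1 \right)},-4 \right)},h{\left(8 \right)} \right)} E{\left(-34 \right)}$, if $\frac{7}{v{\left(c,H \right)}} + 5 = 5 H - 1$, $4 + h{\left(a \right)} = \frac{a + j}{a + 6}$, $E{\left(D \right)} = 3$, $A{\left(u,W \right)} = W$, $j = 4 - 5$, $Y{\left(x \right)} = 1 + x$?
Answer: $- \frac{42}{47} \approx -0.89362$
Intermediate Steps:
$j = -1$ ($j = 4 - 5 = -1$)
$h{\left(a \right)} = -4 + \frac{-1 + a}{6 + a}$ ($h{\left(a \right)} = -4 + \frac{a - 1}{a + 6} = -4 + \frac{-1 + a}{6 + a}$)
$v{\left(c,H \right)} = \frac{7}{-6 + 5 H}$ ($v{\left(c,H \right)} = \frac{7}{-5 + \left(5 H - 1\right)} = \frac{7}{-5 + \left(-1 + 5 H\right)} = \frac{7}{-6 + 5 H}$)
$v{\left(A{\left(Y{\left(-1 \right)},-4 \right)},h{\left(8 \right)} \right)} E{\left(-34 \right)} = \frac{7}{-6 + 5 \frac{-25 - 24}{6 + 8}} \cdot 3 = \frac{7}{-6 + 5 \frac{-25 - 24}{14}} \cdot 3 = \frac{7}{-6 + 5 \cdot \frac{1}{14} \left(-49\right)} 3 = \frac{7}{-6 + 5 \left(- \frac{7}{2}\right)} 3 = \frac{7}{-6 - \frac{35}{2}} \cdot 3 = \frac{7}{- \frac{47}{2}} \cdot 3 = 7 \left(- \frac{2}{47}\right) 3 = \left(- \frac{14}{47}\right) 3 = - \frac{42}{47}$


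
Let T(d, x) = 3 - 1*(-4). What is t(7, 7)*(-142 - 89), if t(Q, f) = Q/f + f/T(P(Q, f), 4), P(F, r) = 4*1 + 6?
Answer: -462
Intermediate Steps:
P(F, r) = 10 (P(F, r) = 4 + 6 = 10)
T(d, x) = 7 (T(d, x) = 3 + 4 = 7)
t(Q, f) = f/7 + Q/f (t(Q, f) = Q/f + f/7 = f/7 + Q/f)
t(7, 7)*(-142 - 89) = ((⅐)*7 + 7/7)*(-142 - 89) = (1 + 7*(⅐))*(-231) = (1 + 1)*(-231) = 2*(-231) = -462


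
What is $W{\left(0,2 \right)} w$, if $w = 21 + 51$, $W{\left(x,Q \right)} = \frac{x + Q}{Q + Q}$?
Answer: $36$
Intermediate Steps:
$W{\left(x,Q \right)} = \frac{Q + x}{2 Q}$
$w = 72$
$W{\left(0,2 \right)} w = \frac{2 + 0}{2 \cdot 2} \cdot 72 = \frac{1}{2} \cdot \frac{1}{2} \cdot 2 \cdot 72 = \frac{1}{2} \cdot 72 = 36$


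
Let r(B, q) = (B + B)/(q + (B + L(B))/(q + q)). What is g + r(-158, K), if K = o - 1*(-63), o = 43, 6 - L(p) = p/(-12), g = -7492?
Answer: -1003138724/133841 ≈ -7495.0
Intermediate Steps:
L(p) = 6 + p/12 (L(p) = 6 - p/(-12) = 6 - p*(-1)/12 = 6 - (-1)*p/12 = 6 + p/12)
K = 106 (K = 43 - 1*(-63) = 43 + 63 = 106)
r(B, q) = 2*B/(q + (6 + 13*B/12)/(2*q)) (r(B, q) = (B + B)/(q + (B + (6 + B/12))/(q + q)) = (2*B)/(q + (6 + 13*B/12)/((2*q))) = (2*B)/(q + (6 + 13*B/12)*(1/(2*q))) = (2*B)/(q + (6 + 13*B/12)/(2*q)) = 2*B/(q + (6 + 13*B/12)/(2*q)))
g + r(-158, K) = -7492 + 48*(-158)*106/(72 + 13*(-158) + 24*106²) = -7492 + 48*(-158)*106/(72 - 2054 + 24*11236) = -7492 + 48*(-158)*106/(72 - 2054 + 269664) = -7492 + 48*(-158)*106/267682 = -7492 + 48*(-158)*106*(1/267682) = -7492 - 401952/133841 = -1003138724/133841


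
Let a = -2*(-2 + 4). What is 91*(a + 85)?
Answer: 7371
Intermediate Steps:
a = -4 (a = -2*2 = -4)
91*(a + 85) = 91*(-4 + 85) = 91*81 = 7371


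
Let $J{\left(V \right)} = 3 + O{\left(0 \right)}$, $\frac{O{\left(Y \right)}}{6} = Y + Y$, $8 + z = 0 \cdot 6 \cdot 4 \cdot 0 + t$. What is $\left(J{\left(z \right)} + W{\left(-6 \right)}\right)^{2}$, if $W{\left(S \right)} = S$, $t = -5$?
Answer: $9$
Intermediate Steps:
$z = -13$ ($z = -8 - \left(5 + 0 \cdot 6 \cdot 4 \cdot 0\right) = -8 - \left(5 + 0 \cdot 24 \cdot 0\right) = -8 + \left(0 \cdot 0 - 5\right) = -8 + \left(0 - 5\right) = -8 - 5 = -13$)
$O{\left(Y \right)} = 12 Y$ ($O{\left(Y \right)} = 6 \left(Y + Y\right) = 6 \cdot 2 Y = 12 Y$)
$J{\left(V \right)} = 3$ ($J{\left(V \right)} = 3 + 12 \cdot 0 = 3 + 0 = 3$)
$\left(J{\left(z \right)} + W{\left(-6 \right)}\right)^{2} = \left(3 - 6\right)^{2} = \left(-3\right)^{2} = 9$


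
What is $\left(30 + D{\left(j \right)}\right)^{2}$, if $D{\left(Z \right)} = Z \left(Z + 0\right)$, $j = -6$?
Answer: $4356$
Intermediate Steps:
$D{\left(Z \right)} = Z^{2}$ ($D{\left(Z \right)} = Z Z = Z^{2}$)
$\left(30 + D{\left(j \right)}\right)^{2} = \left(30 + \left(-6\right)^{2}\right)^{2} = \left(30 + 36\right)^{2} = 66^{2} = 4356$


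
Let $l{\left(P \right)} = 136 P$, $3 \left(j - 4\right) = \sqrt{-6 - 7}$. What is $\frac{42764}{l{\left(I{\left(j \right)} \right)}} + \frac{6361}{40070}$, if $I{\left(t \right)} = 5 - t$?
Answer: $\frac{1930126679}{14986180} + \frac{32073 i \sqrt{13}}{748} \approx 128.79 + 154.6 i$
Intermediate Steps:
$j = 4 + \frac{i \sqrt{13}}{3}$ ($j = 4 + \frac{\sqrt{-6 - 7}}{3} = 4 + \frac{\sqrt{-13}}{3} = 4 + \frac{i \sqrt{13}}{3} \approx 4.0 + 1.2019 i$)
$\frac{42764}{l{\left(I{\left(j \right)} \right)}} + \frac{6361}{40070} = \frac{42764}{136 \left(5 - \left(4 + \frac{i \sqrt{13}}{3}\right)\right)} + \frac{6361}{40070} = \frac{42764}{136 \left(5 - \left(4 + \frac{i \sqrt{13}}{3}\right)\right)} + 6361 \cdot \frac{1}{40070} = \frac{42764}{136 \left(1 - \frac{i \sqrt{13}}{3}\right)} + \frac{6361}{40070} = \frac{42764}{136 - \frac{136 i \sqrt{13}}{3}} + \frac{6361}{40070} = \frac{6361}{40070} + \frac{42764}{136 - \frac{136 i \sqrt{13}}{3}}$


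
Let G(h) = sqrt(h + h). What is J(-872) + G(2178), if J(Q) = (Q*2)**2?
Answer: 3041602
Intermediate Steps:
J(Q) = 4*Q**2 (J(Q) = (2*Q)**2 = 4*Q**2)
G(h) = sqrt(2)*sqrt(h) (G(h) = sqrt(2*h) = sqrt(2)*sqrt(h))
J(-872) + G(2178) = 4*(-872)**2 + sqrt(2)*sqrt(2178) = 4*760384 + sqrt(2)*(33*sqrt(2)) = 3041536 + 66 = 3041602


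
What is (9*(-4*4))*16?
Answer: -2304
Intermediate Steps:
(9*(-4*4))*16 = (9*(-16))*16 = -144*16 = -2304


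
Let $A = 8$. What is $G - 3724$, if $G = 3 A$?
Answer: $-3700$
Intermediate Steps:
$G = 24$ ($G = 3 \cdot 8 = 24$)
$G - 3724 = 24 - 3724 = -3700$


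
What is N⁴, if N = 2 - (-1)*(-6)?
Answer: 256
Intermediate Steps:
N = -4 (N = 2 - 1*6 = 2 - 6 = -4)
N⁴ = (-4)⁴ = 256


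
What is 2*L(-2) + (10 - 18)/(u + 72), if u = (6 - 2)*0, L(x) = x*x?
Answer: 71/9 ≈ 7.8889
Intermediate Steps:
L(x) = x²
u = 0 (u = 4*0 = 0)
2*L(-2) + (10 - 18)/(u + 72) = 2*(-2)² + (10 - 18)/(0 + 72) = 2*4 - 8/72 = 8 - 8*1/72 = 8 - ⅑ = 71/9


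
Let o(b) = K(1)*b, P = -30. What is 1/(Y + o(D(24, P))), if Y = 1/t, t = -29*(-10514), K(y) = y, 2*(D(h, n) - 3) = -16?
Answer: -304906/1524529 ≈ -0.20000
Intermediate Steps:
D(h, n) = -5 (D(h, n) = 3 + (½)*(-16) = 3 - 8 = -5)
o(b) = b (o(b) = 1*b = b)
t = 304906
Y = 1/304906 ≈ 3.2797e-6
1/(Y + o(D(24, P))) = 1/(1/304906 - 5) = 1/(-1524529/304906) = -304906/1524529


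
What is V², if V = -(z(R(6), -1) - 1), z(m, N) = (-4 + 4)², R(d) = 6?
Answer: 1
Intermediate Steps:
z(m, N) = 0 (z(m, N) = 0² = 0)
V = 1 (V = -(0 - 1) = -1*(-1) = 1)
V² = 1² = 1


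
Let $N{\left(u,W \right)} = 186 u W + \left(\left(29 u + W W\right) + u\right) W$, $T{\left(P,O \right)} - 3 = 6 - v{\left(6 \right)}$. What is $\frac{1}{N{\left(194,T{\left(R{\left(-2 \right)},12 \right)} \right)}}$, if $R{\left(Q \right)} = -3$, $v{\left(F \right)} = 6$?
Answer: $\frac{1}{125739} \approx 7.953 \cdot 10^{-6}$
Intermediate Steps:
$T{\left(P,O \right)} = 3$ ($T{\left(P,O \right)} = 3 + \left(6 - 6\right) = 3 + 0 = 3$)
$N{\left(u,W \right)} = W \left(W^{2} + 30 u\right) + 186 W u$ ($N{\left(u,W \right)} = 186 W u + \left(\left(29 u + W^{2}\right) + u\right) W = 186 W u + \left(\left(W^{2} + 29 u\right) + u\right) W = 186 W u + \left(W^{2} + 30 u\right) W = 186 W u + W \left(W^{2} + 30 u\right) = W \left(W^{2} + 30 u\right) + 186 W u$)
$\frac{1}{N{\left(194,T{\left(R{\left(-2 \right)},12 \right)} \right)}} = \frac{1}{3 \left(3^{2} + 216 \cdot 194\right)} = \frac{1}{3 \left(9 + 41904\right)} = \frac{1}{3 \cdot 41913} = \frac{1}{125739}$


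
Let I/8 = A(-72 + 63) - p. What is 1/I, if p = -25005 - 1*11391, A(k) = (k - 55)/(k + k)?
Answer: 9/2620768 ≈ 3.4341e-6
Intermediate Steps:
A(k) = (-55 + k)/(2*k) (A(k) = (-55 + k)/((2*k)) = (-55 + k)*(1/(2*k)) = (-55 + k)/(2*k))
p = -36396 (p = -25005 - 11391 = -36396)
I = 2620768/9 (I = 8*((-55 + (-72 + 63))/(2*(-72 + 63)) - 1*(-36396)) = 8*((½)*(-55 - 9)/(-9) + 36396) = 8*((½)*(-⅑)*(-64) + 36396) = 8*(32/9 + 36396) = 8*(327596/9) = 2620768/9 ≈ 2.9120e+5)
1/I = 1/(2620768/9) = 9/2620768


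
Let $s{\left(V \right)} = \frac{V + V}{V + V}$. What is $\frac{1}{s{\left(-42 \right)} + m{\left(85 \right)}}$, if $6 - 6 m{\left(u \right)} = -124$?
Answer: $\frac{3}{68} \approx 0.044118$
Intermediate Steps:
$m{\left(u \right)} = \frac{65}{3}$ ($m{\left(u \right)} = 1 - - \frac{62}{3} = 1 + \frac{62}{3} = \frac{65}{3}$)
$s{\left(V \right)} = 1$ ($s{\left(V \right)} = \frac{2 V}{2 V} = 2 V \frac{1}{2 V} = 1$)
$\frac{1}{s{\left(-42 \right)} + m{\left(85 \right)}} = \frac{1}{1 + \frac{65}{3}} = \frac{1}{\frac{68}{3}} = \frac{3}{68}$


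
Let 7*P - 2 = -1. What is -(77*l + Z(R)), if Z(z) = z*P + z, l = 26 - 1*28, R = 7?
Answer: 146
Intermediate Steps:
P = 1/7 (P = 2/7 + (1/7)*(-1) = 2/7 - 1/7 = 1/7 ≈ 0.14286)
l = -2 (l = 26 - 28 = -2)
Z(z) = 8*z/7 (Z(z) = z*(1/7) + z = z/7 + z = 8*z/7)
-(77*l + Z(R)) = -(77*(-2) + (8/7)*7) = -(-154 + 8) = -1*(-146) = 146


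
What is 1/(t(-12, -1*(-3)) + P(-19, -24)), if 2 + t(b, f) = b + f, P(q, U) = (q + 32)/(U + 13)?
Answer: -11/134 ≈ -0.082090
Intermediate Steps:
P(q, U) = (32 + q)/(13 + U)
t(b, f) = -2 + b + f (t(b, f) = -2 + (b + f) = -2 + b + f)
1/(t(-12, -1*(-3)) + P(-19, -24)) = 1/((-2 - 12 - 1*(-3)) + (32 - 19)/(13 - 24)) = 1/((-2 - 12 + 3) + 13/(-11)) = 1/(-11 - 1/11*13) = 1/(-11 - 13/11) = 1/(-134/11) = -11/134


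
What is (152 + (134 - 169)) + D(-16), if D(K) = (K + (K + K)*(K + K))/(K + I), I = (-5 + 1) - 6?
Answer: 1017/13 ≈ 78.231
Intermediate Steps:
I = -10 (I = -4 - 6 = -10)
D(K) = (K + 4*K**2)/(-10 + K) (D(K) = (K + (K + K)*(K + K))/(K - 10) = (K + (2*K)*(2*K))/(-10 + K) = (K + 4*K**2)/(-10 + K))
(152 + (134 - 169)) + D(-16) = (152 + (134 - 169)) - 16*(1 + 4*(-16))/(-10 - 16) = (152 - 35) - 16*(1 - 64)/(-26) = 117 - 16*(-1/26)*(-63) = 117 - 504/13 = 1017/13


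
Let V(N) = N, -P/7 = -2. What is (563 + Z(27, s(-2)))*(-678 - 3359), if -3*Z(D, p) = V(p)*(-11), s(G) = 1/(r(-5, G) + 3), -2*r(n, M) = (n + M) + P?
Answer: -6729679/3 ≈ -2.2432e+6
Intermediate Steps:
P = 14 (P = -7*(-2) = 14)
r(n, M) = -7 - M/2 - n/2 (r(n, M) = -((n + M) + 14)/2 = -((M + n) + 14)/2 = -(14 + M + n)/2 = -7 - M/2 - n/2)
s(G) = 1/(-3/2 - G/2) (s(G) = 1/((-7 - G/2 - ½*(-5)) + 3) = 1/((-7 - G/2 + 5/2) + 3) = 1/((-9/2 - G/2) + 3) = 1/(-3/2 - G/2))
Z(D, p) = 11*p/3 (Z(D, p) = -p*(-11)/3 = -(-11)*p/3 = 11*p/3)
(563 + Z(27, s(-2)))*(-678 - 3359) = (563 + 11*(-2/(3 - 2))/3)*(-678 - 3359) = (563 + 11*(-2/1)/3)*(-4037) = (563 + 11*(-2*1)/3)*(-4037) = (563 + (11/3)*(-2))*(-4037) = (563 - 22/3)*(-4037) = (1667/3)*(-4037) = -6729679/3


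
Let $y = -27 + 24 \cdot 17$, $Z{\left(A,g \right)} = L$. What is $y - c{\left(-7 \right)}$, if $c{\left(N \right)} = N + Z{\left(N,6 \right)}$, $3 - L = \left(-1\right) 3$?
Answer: $382$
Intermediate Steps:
$L = 6$ ($L = 3 - \left(-1\right) 3 = 3 - -3 = 3 + 3 = 6$)
$Z{\left(A,g \right)} = 6$
$c{\left(N \right)} = 6 + N$ ($c{\left(N \right)} = N + 6 = 6 + N$)
$y = 381$ ($y = -27 + 408 = 381$)
$y - c{\left(-7 \right)} = 381 - \left(6 - 7\right) = 381 - -1 = 381 + 1 = 382$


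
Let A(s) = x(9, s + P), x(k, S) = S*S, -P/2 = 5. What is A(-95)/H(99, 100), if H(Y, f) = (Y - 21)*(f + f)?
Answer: 147/208 ≈ 0.70673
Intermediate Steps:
P = -10 (P = -2*5 = -10)
H(Y, f) = 2*f*(-21 + Y) (H(Y, f) = (-21 + Y)*(2*f) = 2*f*(-21 + Y))
x(k, S) = S²
A(s) = (-10 + s)² (A(s) = (s - 10)² = (-10 + s)²)
A(-95)/H(99, 100) = (-10 - 95)²/((2*100*(-21 + 99))) = (-105)²/((2*100*78)) = 11025/15600 = 11025*(1/15600) = 147/208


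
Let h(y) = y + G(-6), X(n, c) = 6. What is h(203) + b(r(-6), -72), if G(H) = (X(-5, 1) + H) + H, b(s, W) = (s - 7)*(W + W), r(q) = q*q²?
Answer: 32309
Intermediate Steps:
r(q) = q³
b(s, W) = 2*W*(-7 + s) (b(s, W) = (-7 + s)*(2*W) = 2*W*(-7 + s))
G(H) = 6 + 2*H (G(H) = (6 + H) + H = 6 + 2*H)
h(y) = -6 + y (h(y) = y + (6 + 2*(-6)) = y + (6 - 12) = y - 6 = -6 + y)
h(203) + b(r(-6), -72) = (-6 + 203) + 2*(-72)*(-7 + (-6)³) = 197 + 2*(-72)*(-7 - 216) = 197 + 2*(-72)*(-223) = 197 + 32112 = 32309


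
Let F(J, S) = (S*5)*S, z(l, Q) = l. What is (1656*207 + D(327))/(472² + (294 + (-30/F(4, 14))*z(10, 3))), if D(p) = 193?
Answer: 16806265/10930807 ≈ 1.5375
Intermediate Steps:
F(J, S) = 5*S² (F(J, S) = (5*S)*S = 5*S²)
(1656*207 + D(327))/(472² + (294 + (-30/F(4, 14))*z(10, 3))) = (1656*207 + 193)/(472² + (294 - 30/(5*14²)*10)) = (342792 + 193)/(222784 + (294 - 30/(5*196)*10)) = 342985/(222784 + (294 - 30/980*10)) = 342985/(222784 + (294 - 30*1/980*10)) = 342985/(222784 + (294 - 3/98*10)) = 342985/(222784 + (294 - 15/49)) = 342985/(222784 + 14391/49) = 342985/(10930807/49) = 342985*(49/10930807) = 16806265/10930807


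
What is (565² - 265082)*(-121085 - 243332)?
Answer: -19730629631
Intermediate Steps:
(565² - 265082)*(-121085 - 243332) = (319225 - 265082)*(-364417) = 54143*(-364417) = -19730629631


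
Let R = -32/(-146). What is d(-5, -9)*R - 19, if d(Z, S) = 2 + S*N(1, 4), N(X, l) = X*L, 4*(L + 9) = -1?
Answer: -23/73 ≈ -0.31507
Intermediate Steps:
L = -37/4 (L = -9 + (¼)*(-1) = -9 - ¼ = -37/4 ≈ -9.2500)
R = 16/73 (R = -32*(-1/146) = 16/73 ≈ 0.21918)
N(X, l) = -37*X/4 (N(X, l) = X*(-37/4) = -37*X/4)
d(Z, S) = 2 - 37*S/4 (d(Z, S) = 2 + S*(-37/4*1) = 2 + S*(-37/4) = 2 - 37*S/4)
d(-5, -9)*R - 19 = (2 - 37/4*(-9))*(16/73) - 19 = (2 + 333/4)*(16/73) - 19 = (341/4)*(16/73) - 19 = 1364/73 - 19 = -23/73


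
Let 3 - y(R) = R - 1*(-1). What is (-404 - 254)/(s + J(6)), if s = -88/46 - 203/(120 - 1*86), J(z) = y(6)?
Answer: 514556/9293 ≈ 55.370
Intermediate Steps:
y(R) = 2 - R (y(R) = 3 - (R - 1*(-1)) = 3 - (R + 1) = 3 - (1 + R) = 3 + (-1 - R) = 2 - R)
J(z) = -4 (J(z) = 2 - 1*6 = 2 - 6 = -4)
s = -6165/782 (s = -88*1/46 - 203/(120 - 86) = -44/23 - 203/34 = -6165/782 ≈ -7.8836)
(-404 - 254)/(s + J(6)) = (-404 - 254)/(-6165/782 - 4) = -658/(-9293/782) = -658*(-782/9293) = 514556/9293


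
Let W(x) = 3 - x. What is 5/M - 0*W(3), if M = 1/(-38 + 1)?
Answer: -185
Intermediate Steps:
M = -1/37 (M = 1/(-37) = -1/37 ≈ -0.027027)
5/M - 0*W(3) = 5/(-1/37) - 0*(3 - 1*3) = 5*(-37) - 0*(3 - 3) = -185 - 0*0 = -185 - 6*0 = -185 + 0 = -185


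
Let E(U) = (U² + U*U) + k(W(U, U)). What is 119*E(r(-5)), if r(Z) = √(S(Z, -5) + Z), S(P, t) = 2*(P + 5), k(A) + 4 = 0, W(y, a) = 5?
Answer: -1666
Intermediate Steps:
k(A) = -4 (k(A) = -4 + 0 = -4)
S(P, t) = 10 + 2*P (S(P, t) = 2*(5 + P) = 10 + 2*P)
r(Z) = √(10 + 3*Z) (r(Z) = √((10 + 2*Z) + Z) = √(10 + 3*Z))
E(U) = -4 + 2*U² (E(U) = (U² + U*U) - 4 = (U² + U²) - 4 = 2*U² - 4 = -4 + 2*U²)
119*E(r(-5)) = 119*(-4 + 2*(√(10 + 3*(-5)))²) = 119*(-4 + 2*(√(10 - 15))²) = 119*(-4 + 2*(√(-5))²) = 119*(-4 + 2*(I*√5)²) = 119*(-4 + 2*(-5)) = 119*(-4 - 10) = 119*(-14) = -1666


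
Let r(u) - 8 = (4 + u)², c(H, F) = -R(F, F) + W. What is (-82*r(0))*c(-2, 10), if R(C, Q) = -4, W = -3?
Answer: -1968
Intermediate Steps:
c(H, F) = 1 (c(H, F) = -1*(-4) - 3 = 4 - 3 = 1)
r(u) = 8 + (4 + u)²
(-82*r(0))*c(-2, 10) = -82*(8 + (4 + 0)²)*1 = -82*(8 + 4²)*1 = -82*(8 + 16)*1 = -82*24*1 = -1968*1 = -1968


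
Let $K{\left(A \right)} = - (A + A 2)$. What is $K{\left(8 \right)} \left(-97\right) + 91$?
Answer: $2419$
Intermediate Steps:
$K{\left(A \right)} = - 3 A$ ($K{\left(A \right)} = - (A + 2 A) = - 3 A$)
$K{\left(8 \right)} \left(-97\right) + 91 = \left(-3\right) 8 \left(-97\right) + 91 = \left(-24\right) \left(-97\right) + 91 = 2328 + 91 = 2419$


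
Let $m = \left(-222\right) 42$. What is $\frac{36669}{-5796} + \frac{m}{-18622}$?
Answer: $- \frac{104801369}{17988852} \approx -5.8259$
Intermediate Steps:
$m = -9324$
$\frac{36669}{-5796} + \frac{m}{-18622} = \frac{36669}{-5796} - \frac{9324}{-18622} = 36669 \left(- \frac{1}{5796}\right) - - \frac{4662}{9311} = - \frac{12223}{1932} + \frac{4662}{9311} = - \frac{104801369}{17988852}$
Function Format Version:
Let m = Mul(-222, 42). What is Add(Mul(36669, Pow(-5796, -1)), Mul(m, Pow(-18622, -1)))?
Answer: Rational(-104801369, 17988852) ≈ -5.8259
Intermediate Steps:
m = -9324
Add(Mul(36669, Pow(-5796, -1)), Mul(m, Pow(-18622, -1))) = Add(Mul(36669, Pow(-5796, -1)), Mul(-9324, Pow(-18622, -1))) = Add(Mul(36669, Rational(-1, 5796)), Mul(-9324, Rational(-1, 18622))) = Add(Rational(-12223, 1932), Rational(4662, 9311)) = Rational(-104801369, 17988852)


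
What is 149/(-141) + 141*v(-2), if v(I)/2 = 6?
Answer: 238423/141 ≈ 1690.9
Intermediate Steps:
v(I) = 12 (v(I) = 2*6 = 12)
149/(-141) + 141*v(-2) = 149/(-141) + 141*12 = 149*(-1/141) + 1692 = -149/141 + 1692 = 238423/141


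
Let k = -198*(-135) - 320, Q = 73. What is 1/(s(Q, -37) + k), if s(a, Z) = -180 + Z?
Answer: 1/26193 ≈ 3.8178e-5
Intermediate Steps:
k = 26410 (k = 26730 - 320 = 26410)
1/(s(Q, -37) + k) = 1/((-180 - 37) + 26410) = 1/(-217 + 26410) = 1/26193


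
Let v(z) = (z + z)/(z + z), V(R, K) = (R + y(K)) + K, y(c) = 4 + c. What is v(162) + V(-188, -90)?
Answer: -363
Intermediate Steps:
V(R, K) = 4 + R + 2*K (V(R, K) = (R + (4 + K)) + K = (4 + K + R) + K = 4 + R + 2*K)
v(z) = 1 (v(z) = (2*z)/((2*z)) = (2*z)*(1/(2*z)) = 1)
v(162) + V(-188, -90) = 1 + (4 - 188 + 2*(-90)) = 1 + (4 - 188 - 180) = 1 - 364 = -363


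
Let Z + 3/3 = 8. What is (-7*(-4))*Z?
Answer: 196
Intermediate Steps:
Z = 7 (Z = -1 + 8 = 7)
(-7*(-4))*Z = -7*(-4)*7 = 28*7 = 196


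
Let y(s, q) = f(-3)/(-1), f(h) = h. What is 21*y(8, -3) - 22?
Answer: 41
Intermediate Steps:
y(s, q) = 3 (y(s, q) = -3/(-1) = -3*(-1) = 3)
21*y(8, -3) - 22 = 21*3 - 22 = 63 - 22 = 41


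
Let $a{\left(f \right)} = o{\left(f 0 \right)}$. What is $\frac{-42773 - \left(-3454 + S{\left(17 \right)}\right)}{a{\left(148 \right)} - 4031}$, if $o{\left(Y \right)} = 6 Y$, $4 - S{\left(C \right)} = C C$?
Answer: $\frac{1346}{139} \approx 9.6835$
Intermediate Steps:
$S{\left(C \right)} = 4 - C^{2}$ ($S{\left(C \right)} = 4 - C C = 4 - C^{2}$)
$a{\left(f \right)} = 0$ ($a{\left(f \right)} = 6 f 0 = 6 \cdot 0 = 0$)
$\frac{-42773 - \left(-3454 + S{\left(17 \right)}\right)}{a{\left(148 \right)} - 4031} = \frac{-42773 + \left(3454 - \left(4 - 17^{2}\right)\right)}{0 - 4031} = \frac{-42773 + \left(3454 - \left(4 - 289\right)\right)}{-4031} = \left(-42773 + \left(3454 - \left(4 - 289\right)\right)\right) \left(- \frac{1}{4031}\right) = \left(-42773 + \left(3454 - -285\right)\right) \left(- \frac{1}{4031}\right) = \left(-42773 + \left(3454 + 285\right)\right) \left(- \frac{1}{4031}\right) = \left(-42773 + 3739\right) \left(- \frac{1}{4031}\right) = \left(-39034\right) \left(- \frac{1}{4031}\right) = \frac{1346}{139}$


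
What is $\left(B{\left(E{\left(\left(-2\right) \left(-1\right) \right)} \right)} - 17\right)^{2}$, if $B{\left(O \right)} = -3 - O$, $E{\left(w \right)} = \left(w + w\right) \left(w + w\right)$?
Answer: $1296$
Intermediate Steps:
$E{\left(w \right)} = 4 w^{2}$ ($E{\left(w \right)} = 2 w 2 w = 4 w^{2}$)
$\left(B{\left(E{\left(\left(-2\right) \left(-1\right) \right)} \right)} - 17\right)^{2} = \left(\left(-3 - 4 \left(\left(-2\right) \left(-1\right)\right)^{2}\right) - 17\right)^{2} = \left(\left(-3 - 4 \cdot 2^{2}\right) - 17\right)^{2} = \left(\left(-3 - 4 \cdot 4\right) - 17\right)^{2} = \left(\left(-3 - 16\right) - 17\right)^{2} = \left(-19 - 17\right)^{2} = \left(-36\right)^{2} = 1296$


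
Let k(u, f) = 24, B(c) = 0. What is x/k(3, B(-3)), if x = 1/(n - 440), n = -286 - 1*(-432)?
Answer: -1/7056 ≈ -0.00014172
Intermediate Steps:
n = 146 (n = -286 + 432 = 146)
x = -1/294 (x = 1/(146 - 440) = 1/(-294) = -1/294 ≈ -0.0034014)
x/k(3, B(-3)) = -1/294/24 = -1/294*1/24 = -1/7056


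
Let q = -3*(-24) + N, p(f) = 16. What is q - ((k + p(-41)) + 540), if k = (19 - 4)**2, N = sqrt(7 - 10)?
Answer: -709 + I*sqrt(3) ≈ -709.0 + 1.732*I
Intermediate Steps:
N = I*sqrt(3) (N = sqrt(-3) = I*sqrt(3) ≈ 1.732*I)
q = 72 + I*sqrt(3) (q = -3*(-24) + I*sqrt(3) = 72 + I*sqrt(3) ≈ 72.0 + 1.732*I)
k = 225 (k = 15**2 = 225)
q - ((k + p(-41)) + 540) = (72 + I*sqrt(3)) - ((225 + 16) + 540) = (72 + I*sqrt(3)) - (241 + 540) = (72 + I*sqrt(3)) - 1*781 = (72 + I*sqrt(3)) - 781 = -709 + I*sqrt(3)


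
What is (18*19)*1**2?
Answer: 342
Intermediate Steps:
(18*19)*1**2 = 342*1 = 342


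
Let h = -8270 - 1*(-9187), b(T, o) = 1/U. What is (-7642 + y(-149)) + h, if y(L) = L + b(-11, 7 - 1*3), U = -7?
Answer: -48119/7 ≈ -6874.1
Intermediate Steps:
b(T, o) = -⅐ (b(T, o) = 1/(-7) = -⅐)
y(L) = -⅐ + L (y(L) = L - ⅐ = -⅐ + L)
h = 917 (h = -8270 + 9187 = 917)
(-7642 + y(-149)) + h = (-7642 + (-⅐ - 149)) + 917 = (-7642 - 1044/7) + 917 = -54538/7 + 917 = -48119/7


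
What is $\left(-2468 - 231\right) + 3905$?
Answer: $1206$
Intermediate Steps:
$\left(-2468 - 231\right) + 3905 = -2699 + 3905 = 1206$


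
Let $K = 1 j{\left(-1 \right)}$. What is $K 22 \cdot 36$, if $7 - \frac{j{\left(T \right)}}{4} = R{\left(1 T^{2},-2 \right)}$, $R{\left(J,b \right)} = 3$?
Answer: $12672$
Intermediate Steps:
$j{\left(T \right)} = 16$ ($j{\left(T \right)} = 28 - 12 = 16$)
$K = 16$ ($K = 1 \cdot 16 = 16$)
$K 22 \cdot 36 = 16 \cdot 22 \cdot 36 = 352 \cdot 36 = 12672$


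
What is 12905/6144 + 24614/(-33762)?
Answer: 47411699/34572288 ≈ 1.3714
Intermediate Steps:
12905/6144 + 24614/(-33762) = 12905*(1/6144) + 24614*(-1/33762) = 12905/6144 - 12307/16881 = 47411699/34572288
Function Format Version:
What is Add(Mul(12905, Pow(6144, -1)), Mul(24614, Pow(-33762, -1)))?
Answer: Rational(47411699, 34572288) ≈ 1.3714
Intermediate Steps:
Add(Mul(12905, Pow(6144, -1)), Mul(24614, Pow(-33762, -1))) = Add(Mul(12905, Rational(1, 6144)), Mul(24614, Rational(-1, 33762))) = Add(Rational(12905, 6144), Rational(-12307, 16881)) = Rational(47411699, 34572288)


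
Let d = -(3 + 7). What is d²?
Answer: 100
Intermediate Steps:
d = -10 (d = -1*10 = -10)
d² = (-10)² = 100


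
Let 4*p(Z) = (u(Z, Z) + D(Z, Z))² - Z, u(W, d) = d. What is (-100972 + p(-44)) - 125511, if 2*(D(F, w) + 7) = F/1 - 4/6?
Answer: -2026148/9 ≈ -2.2513e+5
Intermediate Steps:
D(F, w) = -22/3 + F/2 (D(F, w) = -7 + (F/1 - 4/6)/2 = -7 + (F*1 - 4*⅙)/2 = -7 + (F - ⅔)/2 = -7 + (-⅔ + F)/2 = -7 + (-⅓ + F/2) = -22/3 + F/2)
p(Z) = -Z/4 + (-22/3 + 3*Z/2)²/4 (p(Z) = ((Z + (-22/3 + Z/2))² - Z)/4 = ((-22/3 + 3*Z/2)² - Z)/4 = -Z/4 + (-22/3 + 3*Z/2)²/4)
(-100972 + p(-44)) - 125511 = (-100972 + (-¼*(-44) + (-44 + 9*(-44))²/144)) - 125511 = (-100972 + (11 + (-44 - 396)²/144)) - 125511 = (-100972 + (11 + (1/144)*(-440)²)) - 125511 = (-100972 + (11 + (1/144)*193600)) - 125511 = (-100972 + (11 + 12100/9)) - 125511 = (-100972 + 12199/9) - 125511 = -896549/9 - 125511 = -2026148/9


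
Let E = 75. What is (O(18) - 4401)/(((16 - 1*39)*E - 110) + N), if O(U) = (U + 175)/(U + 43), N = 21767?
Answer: -6097/27633 ≈ -0.22064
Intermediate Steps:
O(U) = (175 + U)/(43 + U)
(O(18) - 4401)/(((16 - 1*39)*E - 110) + N) = ((175 + 18)/(43 + 18) - 4401)/(((16 - 1*39)*75 - 110) + 21767) = (193/61 - 4401)/(((16 - 39)*75 - 110) + 21767) = ((1/61)*193 - 4401)/((-23*75 - 110) + 21767) = (193/61 - 4401)/((-1725 - 110) + 21767) = -268268/(61*(-1835 + 21767)) = -268268/61/19932 = -268268/61*1/19932 = -6097/27633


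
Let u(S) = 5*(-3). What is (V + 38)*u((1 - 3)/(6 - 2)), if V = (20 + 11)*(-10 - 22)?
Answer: 14310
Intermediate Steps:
u(S) = -15
V = -992 (V = 31*(-32) = -992)
(V + 38)*u((1 - 3)/(6 - 2)) = (-992 + 38)*(-15) = -954*(-15) = 14310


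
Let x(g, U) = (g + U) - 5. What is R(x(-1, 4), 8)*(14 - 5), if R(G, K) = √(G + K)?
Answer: 9*√6 ≈ 22.045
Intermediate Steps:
x(g, U) = -5 + U + g (x(g, U) = (U + g) - 5 = -5 + U + g)
R(x(-1, 4), 8)*(14 - 5) = √((-5 + 4 - 1) + 8)*(14 - 5) = √(-2 + 8)*9 = √6*9 = 9*√6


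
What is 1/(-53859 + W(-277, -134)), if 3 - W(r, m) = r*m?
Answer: -1/90974 ≈ -1.0992e-5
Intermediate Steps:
W(r, m) = 3 - m*r (W(r, m) = 3 - r*m = 3 - m*r)
1/(-53859 + W(-277, -134)) = 1/(-53859 + (3 - 1*(-134)*(-277))) = 1/(-53859 + (3 - 37118)) = 1/(-53859 - 37115) = 1/(-90974) = -1/90974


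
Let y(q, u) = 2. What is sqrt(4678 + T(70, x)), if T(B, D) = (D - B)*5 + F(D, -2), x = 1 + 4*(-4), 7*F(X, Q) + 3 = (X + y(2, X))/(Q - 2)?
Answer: sqrt(833595)/14 ≈ 65.215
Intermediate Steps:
F(X, Q) = -3/7 + (2 + X)/(7*(-2 + Q)) (F(X, Q) = -3/7 + ((X + 2)/(Q - 2))/7 = -3/7 + ((2 + X)/(-2 + Q))/7 = -3/7 + (2 + X)/(7*(-2 + Q)))
x = -15 (x = 1 - 16 = -15)
T(B, D) = -1/2 - 5*B + 139*D/28 (T(B, D) = (D - B)*5 + (8 + D - 3*(-2))/(7*(-2 - 2)) = (-5*B + 5*D) + (1/7)*(8 + D + 6)/(-4) = (-5*B + 5*D) + (1/7)*(-1/4)*(14 + D) = (-5*B + 5*D) + (-1/2 - D/28) = -1/2 - 5*B + 139*D/28)
sqrt(4678 + T(70, x)) = sqrt(4678 + (-1/2 - 5*70 + (139/28)*(-15))) = sqrt(4678 + (-1/2 - 350 - 2085/28)) = sqrt(4678 - 11899/28) = sqrt(119085/28) = sqrt(833595)/14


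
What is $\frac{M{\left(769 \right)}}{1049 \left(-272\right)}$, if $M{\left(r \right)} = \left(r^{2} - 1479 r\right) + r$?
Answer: $\frac{545221}{285328} \approx 1.9109$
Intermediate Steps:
$M{\left(r \right)} = r^{2} - 1478 r$
$\frac{M{\left(769 \right)}}{1049 \left(-272\right)} = \frac{769 \left(-1478 + 769\right)}{1049 \left(-272\right)} = \frac{769 \left(-709\right)}{-285328} = \left(-545221\right) \left(- \frac{1}{285328}\right) = \frac{545221}{285328}$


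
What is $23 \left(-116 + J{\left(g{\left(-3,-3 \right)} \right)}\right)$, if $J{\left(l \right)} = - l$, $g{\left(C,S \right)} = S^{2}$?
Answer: $-2875$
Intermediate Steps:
$23 \left(-116 + J{\left(g{\left(-3,-3 \right)} \right)}\right) = 23 \left(-116 - \left(-3\right)^{2}\right) = 23 \left(-116 - 9\right) = 23 \left(-125\right) = -2875$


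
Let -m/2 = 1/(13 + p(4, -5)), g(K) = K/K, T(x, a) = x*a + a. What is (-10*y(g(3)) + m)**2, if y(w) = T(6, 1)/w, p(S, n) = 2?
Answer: 1106704/225 ≈ 4918.7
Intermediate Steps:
T(x, a) = a + a*x (T(x, a) = a*x + a = a + a*x)
g(K) = 1
y(w) = 7/w (y(w) = (1*(1 + 6))/w = (1*7)/w = 7/w)
m = -2/15 (m = -2/(13 + 2) = -2/15 ≈ -0.13333)
(-10*y(g(3)) + m)**2 = (-70/1 - 2/15)**2 = (-70 - 2/15)**2 = (-1052/15)**2 = 1106704/225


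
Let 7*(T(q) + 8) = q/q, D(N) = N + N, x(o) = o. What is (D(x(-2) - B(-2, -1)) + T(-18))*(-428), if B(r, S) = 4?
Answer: 59492/7 ≈ 8498.9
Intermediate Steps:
D(N) = 2*N
T(q) = -55/7 (T(q) = -8 + (q/q)/7 = -8 + (1/7)*1 = -8 + 1/7 = -55/7)
(D(x(-2) - B(-2, -1)) + T(-18))*(-428) = (2*(-2 - 1*4) - 55/7)*(-428) = (2*(-2 - 4) - 55/7)*(-428) = (2*(-6) - 55/7)*(-428) = (-12 - 55/7)*(-428) = -139/7*(-428) = 59492/7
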